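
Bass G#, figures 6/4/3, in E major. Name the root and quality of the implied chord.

C# minor seventh

The figures 6/4/3 indicate a seventh chord in second inversion.
In second inversion the root lies a fourth above the bass: a fourth above G# in E major is C#.
The chord tones are G#, B, C#, E, giving C# minor seventh.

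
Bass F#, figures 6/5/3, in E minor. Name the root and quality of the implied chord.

The figures 6/5/3 indicate a seventh chord in first inversion.
In first inversion the root lies a sixth above the bass: a sixth above F# in E minor is D.
The chord tones are F#, A, C, D, giving D dominant seventh.

D dominant seventh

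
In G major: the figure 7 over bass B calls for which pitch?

A

Counting 6 letter steps above B lands on A; in G major, that letter is A.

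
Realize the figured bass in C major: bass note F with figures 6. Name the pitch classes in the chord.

F, A, D

The written figures 6 are shorthand for 6/3: the 3 is implied.
A third above F in this key is A.
A sixth above F in this key is D.
Together with the bass F, this spells D minor in first inversion.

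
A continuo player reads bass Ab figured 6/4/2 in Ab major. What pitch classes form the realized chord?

Ab, Bb, Db, F

A second above Ab in this key is Bb.
A fourth above Ab in this key is Db.
A sixth above Ab in this key is F.
Together with the bass Ab, this spells Bb minor seventh in third inversion.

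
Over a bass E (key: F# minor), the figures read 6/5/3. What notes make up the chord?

E, G#, B, C#

A third above E in this key is G#.
A fifth above E in this key is B.
A sixth above E in this key is C#.
Together with the bass E, this spells C# minor seventh in first inversion.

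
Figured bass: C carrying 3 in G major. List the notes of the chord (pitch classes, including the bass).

C, E, G

The written figures 3 are shorthand for 5/3: the 5 is implied.
A third above C in this key is E.
A fifth above C in this key is G.
Together with the bass C, this spells C major in root position.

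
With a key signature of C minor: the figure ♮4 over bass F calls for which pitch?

B

Counting 3 letter steps above F lands on B; in C minor, that letter is Bb.
The ♮4 figure makes it natural, giving B.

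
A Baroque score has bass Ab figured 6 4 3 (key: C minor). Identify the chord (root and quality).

D half-diminished seventh

The figures 6 4 3 indicate a seventh chord in second inversion.
In second inversion the root lies a fourth above the bass: a fourth above Ab in C minor is D.
The chord tones are Ab, C, D, F, giving D half-diminished seventh.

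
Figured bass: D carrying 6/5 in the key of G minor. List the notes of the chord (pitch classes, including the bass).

D, F, A, Bb

The written figures 6/5 are shorthand for 6/5/3: the 3 is implied.
A third above D in this key is F.
A fifth above D in this key is A.
A sixth above D in this key is Bb.
Together with the bass D, this spells Bb major seventh in first inversion.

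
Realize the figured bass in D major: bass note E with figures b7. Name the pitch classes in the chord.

E, G, B, Db

The written figures b7 are shorthand for 7/5/3: the 5/3 are implied.
A third above E in this key is G.
A fifth above E in this key is B.
A seventh above E in this key is D, lowered to Db by the flat.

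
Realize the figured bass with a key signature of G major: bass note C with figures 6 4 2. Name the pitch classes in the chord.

A second above C in this key is D.
A fourth above C in this key is F#.
A sixth above C in this key is A.
Together with the bass C, this spells D dominant seventh in third inversion.

C, D, F#, A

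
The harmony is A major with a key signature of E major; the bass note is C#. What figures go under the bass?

6

C# is the third of A major, so the chord is in first inversion.
A triad in first inversion is figured 6/3, conventionally abbreviated 6.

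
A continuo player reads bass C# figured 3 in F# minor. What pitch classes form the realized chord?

C#, E, G#

The written figures 3 are shorthand for 5/3: the 5 is implied.
A third above C# in this key is E.
A fifth above C# in this key is G#.
Together with the bass C#, this spells C# minor in root position.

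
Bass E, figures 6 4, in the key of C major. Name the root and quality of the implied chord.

The figures 6 4 indicate a triad in second inversion.
In second inversion the root lies a fourth above the bass: a fourth above E in C major is A.
The chord tones are E, A, C, giving A minor.

A minor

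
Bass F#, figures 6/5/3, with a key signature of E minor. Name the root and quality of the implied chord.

The figures 6/5/3 indicate a seventh chord in first inversion.
In first inversion the root lies a sixth above the bass: a sixth above F# in E minor is D.
The chord tones are F#, A, C, D, giving D dominant seventh.

D dominant seventh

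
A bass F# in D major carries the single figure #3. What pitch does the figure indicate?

A#

Counting 2 letter steps above F# lands on A; in D major, that letter is A.
The #3 figure raises it a semitone, giving A#.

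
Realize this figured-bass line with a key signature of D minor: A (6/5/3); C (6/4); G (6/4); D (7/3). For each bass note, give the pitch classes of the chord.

A (6/5/3): A, C, E, F.
C (6/4): C, F, A.
G (6/4): G, C, E.
D (7/5/3): D, F, A, C.

A, C, E, F | C, F, A | G, C, E | D, F, A, C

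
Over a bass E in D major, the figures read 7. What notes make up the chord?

E, G, B, D

The written figures 7 are shorthand for 7/5/3: the 5/3 are implied.
A third above E in this key is G.
A fifth above E in this key is B.
A seventh above E in this key is D.
Together with the bass E, this spells E minor seventh in root position.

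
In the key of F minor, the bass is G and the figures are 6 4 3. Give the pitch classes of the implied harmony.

A third above G in this key is Bb.
A fourth above G in this key is C.
A sixth above G in this key is Eb.
Together with the bass G, this spells C minor seventh in second inversion.

G, Bb, C, Eb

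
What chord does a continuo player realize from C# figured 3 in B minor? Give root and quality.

The figures 3 indicate a triad in root position.
In root position the bass is the root, so the root is C#.
The chord tones are C#, E, G, giving C# diminished.

C# diminished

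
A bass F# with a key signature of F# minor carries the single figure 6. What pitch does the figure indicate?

D

Counting 5 letter steps above F# lands on D; in F# minor, that letter is D.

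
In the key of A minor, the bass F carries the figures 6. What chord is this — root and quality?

D minor

The figures 6 indicate a triad in first inversion.
In first inversion the root lies a sixth above the bass: a sixth above F in A minor is D.
The chord tones are F, A, D, giving D minor.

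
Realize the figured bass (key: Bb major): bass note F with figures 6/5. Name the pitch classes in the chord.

F, A, C, D

The written figures 6/5 are shorthand for 6/5/3: the 3 is implied.
A third above F in this key is A.
A fifth above F in this key is C.
A sixth above F in this key is D.
Together with the bass F, this spells D minor seventh in first inversion.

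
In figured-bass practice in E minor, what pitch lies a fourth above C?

Counting 3 letter steps above C lands on F; in E minor, that letter is F#.

F#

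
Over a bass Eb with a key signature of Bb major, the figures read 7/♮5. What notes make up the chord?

Eb, G, B, D

The written figures 7/♮5 are shorthand for 7/5/3: the 3 is implied.
A third above Eb in this key is G.
A fifth above Eb in this key is Bb, made natural (B) by the ♮ figure.
A seventh above Eb in this key is D.
Together with the bass Eb, this spells Eb augmented major seventh in root position.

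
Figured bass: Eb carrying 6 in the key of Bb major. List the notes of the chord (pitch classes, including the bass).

Eb, G, C

The written figures 6 are shorthand for 6/3: the 3 is implied.
A third above Eb in this key is G.
A sixth above Eb in this key is C.
Together with the bass Eb, this spells C minor in first inversion.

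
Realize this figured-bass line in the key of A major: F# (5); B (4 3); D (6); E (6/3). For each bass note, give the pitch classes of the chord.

F# (5/3): F#, A, C#.
B (6/4/3): B, D, E, G#.
D (6/3): D, F#, B.
E (6/3): E, G#, C#.

F#, A, C# | B, D, E, G# | D, F#, B | E, G#, C#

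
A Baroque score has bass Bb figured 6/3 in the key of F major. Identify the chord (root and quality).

G minor

The figures 6/3 indicate a triad in first inversion.
In first inversion the root lies a sixth above the bass: a sixth above Bb in F major is G.
The chord tones are Bb, D, G, giving G minor.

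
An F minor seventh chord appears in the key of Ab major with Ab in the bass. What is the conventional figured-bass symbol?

6/5

Ab is the third of F minor seventh, so the chord is in first inversion.
A seventh chord in first inversion is figured 6/5/3, conventionally abbreviated 6/5.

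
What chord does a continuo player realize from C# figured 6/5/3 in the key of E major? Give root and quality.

The figures 6/5/3 indicate a seventh chord in first inversion.
In first inversion the root lies a sixth above the bass: a sixth above C# in E major is A.
The chord tones are C#, E, G#, A, giving A major seventh.

A major seventh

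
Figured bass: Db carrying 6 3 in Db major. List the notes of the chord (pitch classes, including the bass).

Db, F, Bb

A third above Db in this key is F.
A sixth above Db in this key is Bb.
Together with the bass Db, this spells Bb minor in first inversion.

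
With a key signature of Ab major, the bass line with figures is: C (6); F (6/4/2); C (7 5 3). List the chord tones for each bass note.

C (6/3): C, Eb, Ab.
F (6/4/2): F, G, Bb, Db.
C (7/5/3): C, Eb, G, Bb.

C, Eb, Ab | F, G, Bb, Db | C, Eb, G, Bb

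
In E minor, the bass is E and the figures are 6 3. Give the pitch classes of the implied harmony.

A third above E in this key is G.
A sixth above E in this key is C.
Together with the bass E, this spells C major in first inversion.

E, G, C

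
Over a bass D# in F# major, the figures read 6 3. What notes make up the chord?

A third above D# in this key is F#.
A sixth above D# in this key is B.
Together with the bass D#, this spells B major in first inversion.

D#, F#, B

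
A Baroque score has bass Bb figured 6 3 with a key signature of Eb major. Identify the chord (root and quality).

G minor

The figures 6 3 indicate a triad in first inversion.
In first inversion the root lies a sixth above the bass: a sixth above Bb in Eb major is G.
The chord tones are Bb, D, G, giving G minor.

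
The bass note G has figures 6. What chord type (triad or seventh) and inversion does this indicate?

triad, first inversion

6 is shorthand for 6/3.
Intervals of 6/3 above the bass form a triad; the bass is the third, so this is first inversion.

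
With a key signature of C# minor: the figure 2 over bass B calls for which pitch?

C#

Counting 1 letter step above B lands on C; in C# minor, that letter is C#.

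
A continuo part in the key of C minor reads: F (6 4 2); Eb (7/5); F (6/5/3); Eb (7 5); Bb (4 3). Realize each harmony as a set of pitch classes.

F, G, Bb, D | Eb, G, Bb, D | F, Ab, C, D | Eb, G, Bb, D | Bb, D, Eb, G

F (6/4/2): F, G, Bb, D.
Eb (7/5/3): Eb, G, Bb, D.
F (6/5/3): F, Ab, C, D.
Eb (7/5/3): Eb, G, Bb, D.
Bb (6/4/3): Bb, D, Eb, G.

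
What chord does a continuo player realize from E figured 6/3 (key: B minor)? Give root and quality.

The figures 6/3 indicate a triad in first inversion.
In first inversion the root lies a sixth above the bass: a sixth above E in B minor is C#.
The chord tones are E, G, C#, giving C# diminished.

C# diminished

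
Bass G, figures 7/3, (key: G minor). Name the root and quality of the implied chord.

The figures 7/3 indicate a seventh chord in root position.
In root position the bass is the root, so the root is G.
The chord tones are G, Bb, D, F, giving G minor seventh.

G minor seventh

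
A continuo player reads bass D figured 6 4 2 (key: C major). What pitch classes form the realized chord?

A second above D in this key is E.
A fourth above D in this key is G.
A sixth above D in this key is B.
Together with the bass D, this spells E minor seventh in third inversion.

D, E, G, B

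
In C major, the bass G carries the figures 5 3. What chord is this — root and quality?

The figures 5 3 indicate a triad in root position.
In root position the bass is the root, so the root is G.
The chord tones are G, B, D, giving G major.

G major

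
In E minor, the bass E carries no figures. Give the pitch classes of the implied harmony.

E, G, B

An unfigured bass implies 5/3.
A third above E in this key is G.
A fifth above E in this key is B.
Together with the bass E, this spells E minor in root position.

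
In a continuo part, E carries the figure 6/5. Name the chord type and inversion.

6/5 is shorthand for 6/5/3.
Intervals of 6/5/3 above the bass form a seventh chord; the bass is the third, so this is first inversion.

seventh chord, first inversion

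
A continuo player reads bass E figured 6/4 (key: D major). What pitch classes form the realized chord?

A fourth above E in this key is A.
A sixth above E in this key is C#.
Together with the bass E, this spells A major in second inversion.

E, A, C#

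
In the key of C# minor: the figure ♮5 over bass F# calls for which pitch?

C

Counting 4 letter steps above F# lands on C; in C# minor, that letter is C#.
The ♮5 figure makes it natural, giving C.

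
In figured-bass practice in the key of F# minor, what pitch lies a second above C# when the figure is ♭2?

Db

Counting 1 letter step above C# lands on D; in F# minor, that letter is D.
The b2 figure lowers it a semitone, giving Db.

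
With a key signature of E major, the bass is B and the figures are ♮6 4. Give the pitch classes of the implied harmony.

B, E, G

A fourth above B in this key is E.
A sixth above B in this key is G#, made natural (G) by the ♮ figure.
Together with the bass B, this spells E minor in second inversion.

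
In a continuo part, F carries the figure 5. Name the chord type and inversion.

5 is shorthand for 5/3.
Intervals of 5/3 above the bass form a triad; the bass is the root, so this is root position.

triad, root position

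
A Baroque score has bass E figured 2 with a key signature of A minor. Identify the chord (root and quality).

The figures 2 indicate a seventh chord in third inversion.
In third inversion the root lies a second above the bass: a second above E in A minor is F.
The chord tones are E, F, A, C, giving F major seventh.

F major seventh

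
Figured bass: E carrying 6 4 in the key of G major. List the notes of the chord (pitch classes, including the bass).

E, A, C

A fourth above E in this key is A.
A sixth above E in this key is C.
Together with the bass E, this spells A minor in second inversion.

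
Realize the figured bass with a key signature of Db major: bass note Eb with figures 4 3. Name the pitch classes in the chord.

Eb, Gb, Ab, C

The written figures 4 3 are shorthand for 6/4/3: the 6 is implied.
A third above Eb in this key is Gb.
A fourth above Eb in this key is Ab.
A sixth above Eb in this key is C.
Together with the bass Eb, this spells Ab dominant seventh in second inversion.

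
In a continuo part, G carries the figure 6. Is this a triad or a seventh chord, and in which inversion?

triad, first inversion

6 is shorthand for 6/3.
Intervals of 6/3 above the bass form a triad; the bass is the third, so this is first inversion.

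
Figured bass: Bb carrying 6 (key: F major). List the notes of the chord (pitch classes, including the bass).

Bb, D, G

The written figures 6 are shorthand for 6/3: the 3 is implied.
A third above Bb in this key is D.
A sixth above Bb in this key is G.
Together with the bass Bb, this spells G minor in first inversion.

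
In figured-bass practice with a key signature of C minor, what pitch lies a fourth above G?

C

Counting 3 letter steps above G lands on C; in C minor, that letter is C.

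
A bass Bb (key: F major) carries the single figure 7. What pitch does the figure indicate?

A

Counting 6 letter steps above Bb lands on A; in F major, that letter is A.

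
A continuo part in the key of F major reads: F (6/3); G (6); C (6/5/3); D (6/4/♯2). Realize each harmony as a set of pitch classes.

F, A, D | G, Bb, E | C, E, G, A | D, E#, G, Bb

F (6/3): F, A, D.
G (6/3): G, Bb, E.
C (6/5/3): C, E, G, A.
D (6/4/#2): D, E#, G, Bb.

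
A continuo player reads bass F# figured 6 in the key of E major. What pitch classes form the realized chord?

F#, A, D#

The written figures 6 are shorthand for 6/3: the 3 is implied.
A third above F# in this key is A.
A sixth above F# in this key is D#.
Together with the bass F#, this spells D# diminished in first inversion.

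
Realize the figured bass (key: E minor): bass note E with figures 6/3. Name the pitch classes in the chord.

A third above E in this key is G.
A sixth above E in this key is C.
Together with the bass E, this spells C major in first inversion.

E, G, C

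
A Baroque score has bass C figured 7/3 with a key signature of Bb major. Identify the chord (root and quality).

The figures 7/3 indicate a seventh chord in root position.
In root position the bass is the root, so the root is C.
The chord tones are C, Eb, G, Bb, giving C minor seventh.

C minor seventh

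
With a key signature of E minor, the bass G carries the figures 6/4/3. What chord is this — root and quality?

C major seventh

The figures 6/4/3 indicate a seventh chord in second inversion.
In second inversion the root lies a fourth above the bass: a fourth above G in E minor is C.
The chord tones are G, B, C, E, giving C major seventh.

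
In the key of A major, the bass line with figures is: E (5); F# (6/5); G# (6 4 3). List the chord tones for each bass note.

E, G#, B | F#, A, C#, D | G#, B, C#, E

E (5/3): E, G#, B.
F# (6/5/3): F#, A, C#, D.
G# (6/4/3): G#, B, C#, E.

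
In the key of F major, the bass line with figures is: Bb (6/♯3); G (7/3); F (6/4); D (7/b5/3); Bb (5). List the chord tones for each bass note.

Bb, D#, G | G, Bb, D, F | F, Bb, D | D, F, Ab, C | Bb, D, F

Bb (6/#3): Bb, D#, G.
G (7/5/3): G, Bb, D, F.
F (6/4): F, Bb, D.
D (7/b5/3): D, F, Ab, C.
Bb (5/3): Bb, D, F.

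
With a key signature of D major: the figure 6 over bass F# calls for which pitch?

Counting 5 letter steps above F# lands on D; in D major, that letter is D.

D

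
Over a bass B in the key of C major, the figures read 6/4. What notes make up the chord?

A fourth above B in this key is E.
A sixth above B in this key is G.
Together with the bass B, this spells E minor in second inversion.

B, E, G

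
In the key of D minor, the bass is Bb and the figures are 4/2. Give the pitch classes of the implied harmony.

The written figures 4/2 are shorthand for 6/4/2: the 6 is implied.
A second above Bb in this key is C.
A fourth above Bb in this key is E.
A sixth above Bb in this key is G.
Together with the bass Bb, this spells C dominant seventh in third inversion.

Bb, C, E, G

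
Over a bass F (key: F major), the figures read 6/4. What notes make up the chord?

F, Bb, D

A fourth above F in this key is Bb.
A sixth above F in this key is D.
Together with the bass F, this spells Bb major in second inversion.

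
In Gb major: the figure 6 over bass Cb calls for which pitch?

Counting 5 letter steps above Cb lands on A; in Gb major, that letter is Ab.

Ab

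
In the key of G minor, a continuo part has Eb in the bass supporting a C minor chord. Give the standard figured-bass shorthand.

Eb is the third of C minor, so the chord is in first inversion.
A triad in first inversion is figured 6/3, conventionally abbreviated 6.

6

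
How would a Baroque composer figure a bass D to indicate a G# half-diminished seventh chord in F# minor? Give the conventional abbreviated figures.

D is the fifth of G# half-diminished seventh, so the chord is in second inversion.
A seventh chord in second inversion is figured 6/4/3, conventionally abbreviated 4/3.

4/3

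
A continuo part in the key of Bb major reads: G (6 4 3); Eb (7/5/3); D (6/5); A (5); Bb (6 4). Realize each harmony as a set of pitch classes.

G, Bb, C, Eb | Eb, G, Bb, D | D, F, A, Bb | A, C, Eb | Bb, Eb, G

G (6/4/3): G, Bb, C, Eb.
Eb (7/5/3): Eb, G, Bb, D.
D (6/5/3): D, F, A, Bb.
A (5/3): A, C, Eb.
Bb (6/4): Bb, Eb, G.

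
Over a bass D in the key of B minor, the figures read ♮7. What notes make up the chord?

D, F#, A, C

The written figures ♮7 are shorthand for 7/5/3: the 5/3 are implied.
A third above D in this key is F#.
A fifth above D in this key is A.
A seventh above D in this key is C#, made natural (C) by the ♮ figure.
Together with the bass D, this spells D dominant seventh in root position.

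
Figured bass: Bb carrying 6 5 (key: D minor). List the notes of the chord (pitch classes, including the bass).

Bb, D, F, G

The written figures 6 5 are shorthand for 6/5/3: the 3 is implied.
A third above Bb in this key is D.
A fifth above Bb in this key is F.
A sixth above Bb in this key is G.
Together with the bass Bb, this spells G minor seventh in first inversion.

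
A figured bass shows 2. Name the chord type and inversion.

2 is shorthand for 6/4/2.
Intervals of 6/4/2 above the bass form a seventh chord; the bass is the seventh, so this is third inversion.

seventh chord, third inversion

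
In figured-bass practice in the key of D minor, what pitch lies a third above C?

Counting 2 letter steps above C lands on E; in D minor, that letter is E.

E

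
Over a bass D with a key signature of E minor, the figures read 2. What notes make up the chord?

The written figures 2 are shorthand for 6/4/2: the 6/4 are implied.
A second above D in this key is E.
A fourth above D in this key is G.
A sixth above D in this key is B.
Together with the bass D, this spells E minor seventh in third inversion.

D, E, G, B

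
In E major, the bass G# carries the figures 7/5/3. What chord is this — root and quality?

The figures 7/5/3 indicate a seventh chord in root position.
In root position the bass is the root, so the root is G#.
The chord tones are G#, B, D#, F#, giving G# minor seventh.

G# minor seventh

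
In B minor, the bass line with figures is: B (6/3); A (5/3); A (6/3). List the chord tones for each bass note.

B (6/3): B, D, G.
A (5/3): A, C#, E.
A (6/3): A, C#, F#.

B, D, G | A, C#, E | A, C#, F#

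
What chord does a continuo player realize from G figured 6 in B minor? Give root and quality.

The figures 6 indicate a triad in first inversion.
In first inversion the root lies a sixth above the bass: a sixth above G in B minor is E.
The chord tones are G, B, E, giving E minor.

E minor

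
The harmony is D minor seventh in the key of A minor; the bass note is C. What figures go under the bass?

4/2

C is the seventh of D minor seventh, so the chord is in third inversion.
A seventh chord in third inversion is figured 6/4/2, conventionally abbreviated 4/2.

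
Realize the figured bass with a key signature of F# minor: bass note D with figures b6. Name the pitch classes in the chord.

D, F#, Bb

The written figures b6 are shorthand for 6/3: the 3 is implied.
A third above D in this key is F#.
A sixth above D in this key is B, lowered to Bb by the flat.
Together with the bass D, this spells Bb augmented in first inversion.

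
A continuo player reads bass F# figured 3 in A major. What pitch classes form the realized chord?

F#, A, C#

The written figures 3 are shorthand for 5/3: the 5 is implied.
A third above F# in this key is A.
A fifth above F# in this key is C#.
Together with the bass F#, this spells F# minor in root position.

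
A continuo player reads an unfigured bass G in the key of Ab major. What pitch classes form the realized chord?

G, Bb, Db

An unfigured bass implies 5/3.
A third above G in this key is Bb.
A fifth above G in this key is Db.
Together with the bass G, this spells G diminished in root position.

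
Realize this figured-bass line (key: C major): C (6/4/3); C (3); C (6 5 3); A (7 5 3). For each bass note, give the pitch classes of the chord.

C (6/4/3): C, E, F, A.
C (5/3): C, E, G.
C (6/5/3): C, E, G, A.
A (7/5/3): A, C, E, G.

C, E, F, A | C, E, G | C, E, G, A | A, C, E, G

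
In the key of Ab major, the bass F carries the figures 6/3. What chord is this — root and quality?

Db major

The figures 6/3 indicate a triad in first inversion.
In first inversion the root lies a sixth above the bass: a sixth above F in Ab major is Db.
The chord tones are F, Ab, Db, giving Db major.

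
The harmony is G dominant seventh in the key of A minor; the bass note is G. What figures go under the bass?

7

G is the root of G dominant seventh, so the chord is in root position.
A seventh chord in root position is figured 7/5/3, conventionally abbreviated 7.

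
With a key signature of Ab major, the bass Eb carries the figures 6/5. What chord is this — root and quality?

The figures 6/5 indicate a seventh chord in first inversion.
In first inversion the root lies a sixth above the bass: a sixth above Eb in Ab major is C.
The chord tones are Eb, G, Bb, C, giving C minor seventh.

C minor seventh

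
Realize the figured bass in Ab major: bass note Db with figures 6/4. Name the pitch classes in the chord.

Db, G, Bb

A fourth above Db in this key is G.
A sixth above Db in this key is Bb.
Together with the bass Db, this spells G diminished in second inversion.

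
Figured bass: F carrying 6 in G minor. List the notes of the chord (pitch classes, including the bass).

The written figures 6 are shorthand for 6/3: the 3 is implied.
A third above F in this key is A.
A sixth above F in this key is D.
Together with the bass F, this spells D minor in first inversion.

F, A, D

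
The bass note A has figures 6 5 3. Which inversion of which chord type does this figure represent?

seventh chord, first inversion

Intervals of 6/5/3 above the bass form a seventh chord; the bass is the third, so this is first inversion.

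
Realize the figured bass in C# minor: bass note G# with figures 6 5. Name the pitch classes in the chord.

G#, B, D#, E

The written figures 6 5 are shorthand for 6/5/3: the 3 is implied.
A third above G# in this key is B.
A fifth above G# in this key is D#.
A sixth above G# in this key is E.
Together with the bass G#, this spells E major seventh in first inversion.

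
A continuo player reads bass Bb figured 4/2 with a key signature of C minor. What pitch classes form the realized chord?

Bb, C, Eb, G

The written figures 4/2 are shorthand for 6/4/2: the 6 is implied.
A second above Bb in this key is C.
A fourth above Bb in this key is Eb.
A sixth above Bb in this key is G.
Together with the bass Bb, this spells C minor seventh in third inversion.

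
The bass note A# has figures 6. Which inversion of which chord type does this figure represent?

6 is shorthand for 6/3.
Intervals of 6/3 above the bass form a triad; the bass is the third, so this is first inversion.

triad, first inversion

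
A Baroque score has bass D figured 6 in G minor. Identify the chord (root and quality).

Bb major

The figures 6 indicate a triad in first inversion.
In first inversion the root lies a sixth above the bass: a sixth above D in G minor is Bb.
The chord tones are D, F, Bb, giving Bb major.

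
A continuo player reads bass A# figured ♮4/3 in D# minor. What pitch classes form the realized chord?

The written figures ♮4/3 are shorthand for 6/4/3: the 6 is implied.
A third above A# in this key is C#.
A fourth above A# in this key is D#, made natural (D) by the ♮ figure.
A sixth above A# in this key is F#.
Together with the bass A#, this spells D augmented major seventh in second inversion.

A#, C#, D, F#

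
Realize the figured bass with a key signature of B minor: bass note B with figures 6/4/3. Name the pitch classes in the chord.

A third above B in this key is D.
A fourth above B in this key is E.
A sixth above B in this key is G.
Together with the bass B, this spells E minor seventh in second inversion.

B, D, E, G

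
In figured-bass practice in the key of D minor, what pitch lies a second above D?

Counting 1 letter step above D lands on E; in D minor, that letter is E.

E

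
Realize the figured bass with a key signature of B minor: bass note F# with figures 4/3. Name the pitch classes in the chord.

The written figures 4/3 are shorthand for 6/4/3: the 6 is implied.
A third above F# in this key is A.
A fourth above F# in this key is B.
A sixth above F# in this key is D.
Together with the bass F#, this spells B minor seventh in second inversion.

F#, A, B, D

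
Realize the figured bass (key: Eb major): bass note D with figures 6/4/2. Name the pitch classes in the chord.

A second above D in this key is Eb.
A fourth above D in this key is G.
A sixth above D in this key is Bb.
Together with the bass D, this spells Eb major seventh in third inversion.

D, Eb, G, Bb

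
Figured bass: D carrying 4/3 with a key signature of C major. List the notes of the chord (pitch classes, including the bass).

D, F, G, B

The written figures 4/3 are shorthand for 6/4/3: the 6 is implied.
A third above D in this key is F.
A fourth above D in this key is G.
A sixth above D in this key is B.
Together with the bass D, this spells G dominant seventh in second inversion.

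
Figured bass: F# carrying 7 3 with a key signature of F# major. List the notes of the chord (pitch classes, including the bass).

The written figures 7 3 are shorthand for 7/5/3: the 5 is implied.
A third above F# in this key is A#.
A fifth above F# in this key is C#.
A seventh above F# in this key is E#.
Together with the bass F#, this spells F# major seventh in root position.

F#, A#, C#, E#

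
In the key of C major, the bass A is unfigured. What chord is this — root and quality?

An unfigured bass indicates a triad in root position.
In root position the bass is the root, so the root is A.
The chord tones are A, C, E, giving A minor.

A minor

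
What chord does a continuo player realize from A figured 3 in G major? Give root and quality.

The figures 3 indicate a triad in root position.
In root position the bass is the root, so the root is A.
The chord tones are A, C, E, giving A minor.

A minor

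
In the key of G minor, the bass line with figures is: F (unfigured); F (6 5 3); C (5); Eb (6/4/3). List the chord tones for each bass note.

F, A, C | F, A, C, D | C, Eb, G | Eb, G, A, C

F (5/3): F, A, C.
F (6/5/3): F, A, C, D.
C (5/3): C, Eb, G.
Eb (6/4/3): Eb, G, A, C.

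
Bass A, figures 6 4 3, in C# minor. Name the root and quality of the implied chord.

D# half-diminished seventh

The figures 6 4 3 indicate a seventh chord in second inversion.
In second inversion the root lies a fourth above the bass: a fourth above A in C# minor is D#.
The chord tones are A, C#, D#, F#, giving D# half-diminished seventh.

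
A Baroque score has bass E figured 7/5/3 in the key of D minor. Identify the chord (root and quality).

E half-diminished seventh

The figures 7/5/3 indicate a seventh chord in root position.
In root position the bass is the root, so the root is E.
The chord tones are E, G, Bb, D, giving E half-diminished seventh.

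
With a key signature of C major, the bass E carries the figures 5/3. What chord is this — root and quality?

E minor

The figures 5/3 indicate a triad in root position.
In root position the bass is the root, so the root is E.
The chord tones are E, G, B, giving E minor.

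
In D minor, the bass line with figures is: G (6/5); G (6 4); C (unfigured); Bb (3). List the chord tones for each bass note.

G (6/5/3): G, Bb, D, E.
G (6/4): G, C, E.
C (5/3): C, E, G.
Bb (5/3): Bb, D, F.

G, Bb, D, E | G, C, E | C, E, G | Bb, D, F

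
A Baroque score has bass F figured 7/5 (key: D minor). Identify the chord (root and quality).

The figures 7/5 indicate a seventh chord in root position.
In root position the bass is the root, so the root is F.
The chord tones are F, A, C, E, giving F major seventh.

F major seventh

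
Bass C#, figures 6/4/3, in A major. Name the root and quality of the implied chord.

The figures 6/4/3 indicate a seventh chord in second inversion.
In second inversion the root lies a fourth above the bass: a fourth above C# in A major is F#.
The chord tones are C#, E, F#, A, giving F# minor seventh.

F# minor seventh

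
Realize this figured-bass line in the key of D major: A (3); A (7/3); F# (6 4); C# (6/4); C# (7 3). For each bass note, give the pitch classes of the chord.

A (5/3): A, C#, E.
A (7/5/3): A, C#, E, G.
F# (6/4): F#, B, D.
C# (6/4): C#, F#, A.
C# (7/5/3): C#, E, G, B.

A, C#, E | A, C#, E, G | F#, B, D | C#, F#, A | C#, E, G, B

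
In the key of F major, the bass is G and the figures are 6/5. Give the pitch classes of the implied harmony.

G, Bb, D, E

The written figures 6/5 are shorthand for 6/5/3: the 3 is implied.
A third above G in this key is Bb.
A fifth above G in this key is D.
A sixth above G in this key is E.
Together with the bass G, this spells E half-diminished seventh in first inversion.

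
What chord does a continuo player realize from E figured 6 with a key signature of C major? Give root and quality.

The figures 6 indicate a triad in first inversion.
In first inversion the root lies a sixth above the bass: a sixth above E in C major is C.
The chord tones are E, G, C, giving C major.

C major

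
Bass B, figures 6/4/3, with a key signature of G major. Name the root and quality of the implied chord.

E minor seventh

The figures 6/4/3 indicate a seventh chord in second inversion.
In second inversion the root lies a fourth above the bass: a fourth above B in G major is E.
The chord tones are B, D, E, G, giving E minor seventh.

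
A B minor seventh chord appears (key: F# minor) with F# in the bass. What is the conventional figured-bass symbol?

F# is the fifth of B minor seventh, so the chord is in second inversion.
A seventh chord in second inversion is figured 6/4/3, conventionally abbreviated 4/3.

4/3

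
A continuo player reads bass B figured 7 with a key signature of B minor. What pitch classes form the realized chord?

B, D, F#, A

The written figures 7 are shorthand for 7/5/3: the 5/3 are implied.
A third above B in this key is D.
A fifth above B in this key is F#.
A seventh above B in this key is A.
Together with the bass B, this spells B minor seventh in root position.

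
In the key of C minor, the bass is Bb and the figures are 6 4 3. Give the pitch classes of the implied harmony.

A third above Bb in this key is D.
A fourth above Bb in this key is Eb.
A sixth above Bb in this key is G.
Together with the bass Bb, this spells Eb major seventh in second inversion.

Bb, D, Eb, G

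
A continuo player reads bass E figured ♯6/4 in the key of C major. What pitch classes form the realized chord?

A fourth above E in this key is A.
A sixth above E in this key is C, raised to C# by the sharp.
Together with the bass E, this spells A major in second inversion.

E, A, C#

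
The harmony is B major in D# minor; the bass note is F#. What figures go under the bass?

F# is the fifth of B major, so the chord is in second inversion.
A triad in second inversion is figured 6/4, conventionally abbreviated 6/4.

6/4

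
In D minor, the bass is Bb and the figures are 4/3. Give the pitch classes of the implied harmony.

Bb, D, E, G

The written figures 4/3 are shorthand for 6/4/3: the 6 is implied.
A third above Bb in this key is D.
A fourth above Bb in this key is E.
A sixth above Bb in this key is G.
Together with the bass Bb, this spells E half-diminished seventh in second inversion.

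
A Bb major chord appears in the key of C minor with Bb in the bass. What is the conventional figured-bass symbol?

Bb is the root of Bb major, so the chord is in root position.
A triad in root position is figured 5/3, conventionally abbreviated (no figures — root-position triad).

no figures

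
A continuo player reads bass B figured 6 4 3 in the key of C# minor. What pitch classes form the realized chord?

B, D#, E, G#

A third above B in this key is D#.
A fourth above B in this key is E.
A sixth above B in this key is G#.
Together with the bass B, this spells E major seventh in second inversion.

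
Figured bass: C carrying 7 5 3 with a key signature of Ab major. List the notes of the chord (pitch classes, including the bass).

A third above C in this key is Eb.
A fifth above C in this key is G.
A seventh above C in this key is Bb.
Together with the bass C, this spells C minor seventh in root position.

C, Eb, G, Bb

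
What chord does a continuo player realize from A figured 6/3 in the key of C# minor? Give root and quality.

F# minor

The figures 6/3 indicate a triad in first inversion.
In first inversion the root lies a sixth above the bass: a sixth above A in C# minor is F#.
The chord tones are A, C#, F#, giving F# minor.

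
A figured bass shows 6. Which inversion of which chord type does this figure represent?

6 is shorthand for 6/3.
Intervals of 6/3 above the bass form a triad; the bass is the third, so this is first inversion.

triad, first inversion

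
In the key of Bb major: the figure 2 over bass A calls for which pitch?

Bb

Counting 1 letter step above A lands on B; in Bb major, that letter is Bb.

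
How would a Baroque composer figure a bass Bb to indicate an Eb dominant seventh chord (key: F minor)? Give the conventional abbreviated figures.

Bb is the fifth of Eb dominant seventh, so the chord is in second inversion.
A seventh chord in second inversion is figured 6/4/3, conventionally abbreviated 4/3.

4/3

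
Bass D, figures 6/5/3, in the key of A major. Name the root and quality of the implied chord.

B minor seventh

The figures 6/5/3 indicate a seventh chord in first inversion.
In first inversion the root lies a sixth above the bass: a sixth above D in A major is B.
The chord tones are D, F#, A, B, giving B minor seventh.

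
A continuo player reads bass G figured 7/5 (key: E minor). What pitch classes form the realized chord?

G, B, D, F#

The written figures 7/5 are shorthand for 7/5/3: the 3 is implied.
A third above G in this key is B.
A fifth above G in this key is D.
A seventh above G in this key is F#.
Together with the bass G, this spells G major seventh in root position.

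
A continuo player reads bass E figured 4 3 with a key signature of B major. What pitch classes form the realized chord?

The written figures 4 3 are shorthand for 6/4/3: the 6 is implied.
A third above E in this key is G#.
A fourth above E in this key is A#.
A sixth above E in this key is C#.
Together with the bass E, this spells A# half-diminished seventh in second inversion.

E, G#, A#, C#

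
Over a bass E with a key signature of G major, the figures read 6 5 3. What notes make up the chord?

E, G, B, C

A third above E in this key is G.
A fifth above E in this key is B.
A sixth above E in this key is C.
Together with the bass E, this spells C major seventh in first inversion.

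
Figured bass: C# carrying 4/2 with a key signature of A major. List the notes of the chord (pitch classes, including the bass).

C#, D, F#, A

The written figures 4/2 are shorthand for 6/4/2: the 6 is implied.
A second above C# in this key is D.
A fourth above C# in this key is F#.
A sixth above C# in this key is A.
Together with the bass C#, this spells D major seventh in third inversion.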